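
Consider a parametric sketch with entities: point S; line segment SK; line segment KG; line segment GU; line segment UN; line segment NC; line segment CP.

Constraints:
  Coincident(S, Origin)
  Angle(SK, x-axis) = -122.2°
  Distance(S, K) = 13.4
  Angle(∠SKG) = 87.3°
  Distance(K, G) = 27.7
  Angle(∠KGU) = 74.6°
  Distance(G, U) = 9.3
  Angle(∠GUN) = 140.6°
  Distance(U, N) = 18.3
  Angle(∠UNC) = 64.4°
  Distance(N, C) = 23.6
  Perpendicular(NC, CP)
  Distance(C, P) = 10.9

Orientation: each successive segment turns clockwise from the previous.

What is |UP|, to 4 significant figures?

16.66

∠UNC = 64.4° gives NC at -115.3° from the x-axis; with |NC| = 23.6, C = (-14.49, -10.79). The perpendicularity gives CP at right angles to NC, so CP runs at 154.7°; with |CP| = 10.9, P = (-24.34, -6.132). Then |UP| = |P − U| = 16.66.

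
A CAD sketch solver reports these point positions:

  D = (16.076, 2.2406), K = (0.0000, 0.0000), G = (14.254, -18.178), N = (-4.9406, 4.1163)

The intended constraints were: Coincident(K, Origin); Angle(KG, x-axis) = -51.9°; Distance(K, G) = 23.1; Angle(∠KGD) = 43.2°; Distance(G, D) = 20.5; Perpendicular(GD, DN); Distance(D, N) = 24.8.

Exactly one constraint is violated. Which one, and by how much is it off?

Distance(D, N) = 24.8 — off by 3.70.

K = (0.00, 0.00) ✓; KG at -51.90° ✓; |KG| = 23.10 ✓; ∠KGD = 43.20° ✓; |GD| = 20.50 ✓; ∠(GD, DN) = 90.00° ✓; |DN| = 21.10 ✗.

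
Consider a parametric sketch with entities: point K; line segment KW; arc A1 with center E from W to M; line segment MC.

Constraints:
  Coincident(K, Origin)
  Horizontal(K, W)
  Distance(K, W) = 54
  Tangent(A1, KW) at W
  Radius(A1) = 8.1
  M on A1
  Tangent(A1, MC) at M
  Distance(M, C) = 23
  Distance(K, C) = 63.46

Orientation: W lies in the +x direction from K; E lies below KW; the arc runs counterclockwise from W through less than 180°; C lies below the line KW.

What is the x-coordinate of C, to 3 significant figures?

54.5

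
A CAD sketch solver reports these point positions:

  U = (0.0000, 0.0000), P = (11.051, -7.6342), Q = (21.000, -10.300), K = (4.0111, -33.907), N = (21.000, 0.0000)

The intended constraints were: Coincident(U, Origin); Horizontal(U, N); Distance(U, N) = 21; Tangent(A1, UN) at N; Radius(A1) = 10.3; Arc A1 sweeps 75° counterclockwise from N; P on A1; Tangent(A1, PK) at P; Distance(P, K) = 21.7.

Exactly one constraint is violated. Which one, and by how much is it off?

Distance(P, K) = 21.7 — off by 5.50.

U = (0.00, 0.00) ✓; U.y = 0.00, N.y = 0.00 ✓; |UN| = 21.00 ✓; ∠(QN, NU) = 90.00° ✓; |QN| = 10.30 ✓; bearing(Q→P) − bearing(Q→N) = 75.00° ✓; |QP| = 10.30 ✓; ∠(QP, PK) = 90.00° ✓; |PK| = 27.20 ✗.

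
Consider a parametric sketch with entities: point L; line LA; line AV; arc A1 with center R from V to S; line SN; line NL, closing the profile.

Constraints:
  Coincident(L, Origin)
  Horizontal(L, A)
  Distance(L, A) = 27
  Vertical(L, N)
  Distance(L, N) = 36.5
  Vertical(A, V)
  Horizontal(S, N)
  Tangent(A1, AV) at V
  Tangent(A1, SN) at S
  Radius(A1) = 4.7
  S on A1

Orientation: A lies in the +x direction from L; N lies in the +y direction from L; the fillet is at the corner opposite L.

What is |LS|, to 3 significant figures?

42.8

L is at the origin; LA is horizontal with |LA| = 27.0 and A on the +x side, so A = (27.0, 0.00). LN is vertical with |LN| = 36.5 and N on the +y side, so N = (0.00, 36.5). The virtual corner opposite L is at (27.0, 36.5). A1 meets AV tangentially, so RV is at right angles to AV and A1 meets SN tangentially, so RS is at right angles to SN, with radius 4.7, so the center R sits 4.7 in from both sides at R = (22.3, 31.8). That places the tangent points at V = (27.0, 31.8) on AV and S = (22.3, 36.5) on SN. Then |LS| = |S − L| = 42.8.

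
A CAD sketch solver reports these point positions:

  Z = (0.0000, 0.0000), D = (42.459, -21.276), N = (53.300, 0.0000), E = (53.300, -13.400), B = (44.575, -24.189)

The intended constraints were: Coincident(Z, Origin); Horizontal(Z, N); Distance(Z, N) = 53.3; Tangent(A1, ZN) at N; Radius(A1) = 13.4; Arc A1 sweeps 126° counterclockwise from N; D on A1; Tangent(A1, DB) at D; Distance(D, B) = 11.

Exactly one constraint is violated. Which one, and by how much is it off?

Distance(D, B) = 11 — off by 7.40.

Z = (0.00, 0.00) ✓; Z.y = 0.00, N.y = 0.00 ✓; |ZN| = 53.30 ✓; ∠(EN, NZ) = 90.00° ✓; |EN| = 13.40 ✓; bearing(E→D) − bearing(E→N) = 126.0° ✓; |ED| = 13.40 ✓; ∠(ED, DB) = 90.00° ✓; |DB| = 3.600 ✗.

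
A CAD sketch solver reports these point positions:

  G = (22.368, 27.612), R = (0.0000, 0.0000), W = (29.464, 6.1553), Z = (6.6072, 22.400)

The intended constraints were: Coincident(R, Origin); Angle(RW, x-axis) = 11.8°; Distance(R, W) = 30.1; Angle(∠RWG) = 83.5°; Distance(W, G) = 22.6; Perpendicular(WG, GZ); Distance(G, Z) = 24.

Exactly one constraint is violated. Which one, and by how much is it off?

Distance(G, Z) = 24 — off by 7.40.

R = (0.00, 0.00) ✓; RW at 11.80° ✓; |RW| = 30.10 ✓; ∠RWG = 83.50° ✓; |WG| = 22.60 ✓; ∠(WG, GZ) = 90.00° ✓; |GZ| = 16.60 ✗.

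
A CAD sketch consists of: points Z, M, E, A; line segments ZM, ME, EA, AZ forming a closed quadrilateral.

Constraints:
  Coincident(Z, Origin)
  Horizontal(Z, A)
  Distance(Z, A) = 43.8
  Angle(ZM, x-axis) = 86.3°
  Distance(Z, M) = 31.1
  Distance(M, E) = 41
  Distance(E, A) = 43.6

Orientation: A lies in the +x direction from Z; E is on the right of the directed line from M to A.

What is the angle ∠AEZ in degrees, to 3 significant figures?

84.5°

Checks: |ME| = 41.00 ✓; |EA| = 43.60 ✓.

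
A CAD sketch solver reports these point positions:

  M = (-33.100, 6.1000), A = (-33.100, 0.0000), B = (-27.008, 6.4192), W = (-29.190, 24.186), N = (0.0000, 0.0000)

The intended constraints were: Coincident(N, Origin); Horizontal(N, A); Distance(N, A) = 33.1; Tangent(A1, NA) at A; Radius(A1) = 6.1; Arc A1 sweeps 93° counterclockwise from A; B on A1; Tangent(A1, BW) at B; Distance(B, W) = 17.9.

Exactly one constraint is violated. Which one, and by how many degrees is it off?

Tangent(A1, BW) at B — off by 4.00°.

N = (0.00, 0.00) ✓; N.y = 0.00, A.y = 0.00 ✓; |NA| = 33.10 ✓; ∠(MA, AN) = 90.00° ✓; |MA| = 6.100 ✓; bearing(M→B) − bearing(M→A) = 93.00° ✓; |MB| = 6.100 ✓; ∠(MB, BW) = 86.00° ✗; |BW| = 17.90 ✓.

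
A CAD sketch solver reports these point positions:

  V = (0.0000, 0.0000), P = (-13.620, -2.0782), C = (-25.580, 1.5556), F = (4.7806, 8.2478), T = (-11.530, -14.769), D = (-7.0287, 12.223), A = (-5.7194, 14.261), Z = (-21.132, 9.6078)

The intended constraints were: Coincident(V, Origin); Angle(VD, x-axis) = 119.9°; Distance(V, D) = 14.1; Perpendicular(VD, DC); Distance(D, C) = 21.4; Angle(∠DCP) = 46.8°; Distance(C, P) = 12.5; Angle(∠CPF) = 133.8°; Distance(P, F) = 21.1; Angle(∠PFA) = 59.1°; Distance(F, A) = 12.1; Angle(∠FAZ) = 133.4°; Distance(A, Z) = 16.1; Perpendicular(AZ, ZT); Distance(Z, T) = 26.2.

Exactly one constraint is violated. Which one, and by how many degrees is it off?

Perpendicular(AZ, ZT) — off by 4.70°.

V = (0.00, 0.00) ✓; VD at 119.9° ✓; |VD| = 14.10 ✓; ∠(VD, DC) = 90.00° ✓; |DC| = 21.40 ✓; ∠DCP = 46.80° ✓; |CP| = 12.50 ✓; ∠CPF = 133.8° ✓; |PF| = 21.10 ✓; ∠PFA = 59.10° ✓; |FA| = 12.10 ✓; ∠FAZ = 133.4° ✓; |AZ| = 16.10 ✓; ∠(AZ, ZT) = 94.70° ✗; |ZT| = 26.20 ✓.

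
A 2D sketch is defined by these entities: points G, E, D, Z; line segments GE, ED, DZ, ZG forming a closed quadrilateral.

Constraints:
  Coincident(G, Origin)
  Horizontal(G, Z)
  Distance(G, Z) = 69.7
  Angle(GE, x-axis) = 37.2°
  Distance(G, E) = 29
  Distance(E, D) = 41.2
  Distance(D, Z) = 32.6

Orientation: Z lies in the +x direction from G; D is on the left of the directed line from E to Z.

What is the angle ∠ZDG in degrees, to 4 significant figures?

76.90°

Checks: |GZ| = 69.70 ✓; |GE| = 29.00 ✓; |ED| = 41.20 ✓; |DZ| = 32.60 ✓.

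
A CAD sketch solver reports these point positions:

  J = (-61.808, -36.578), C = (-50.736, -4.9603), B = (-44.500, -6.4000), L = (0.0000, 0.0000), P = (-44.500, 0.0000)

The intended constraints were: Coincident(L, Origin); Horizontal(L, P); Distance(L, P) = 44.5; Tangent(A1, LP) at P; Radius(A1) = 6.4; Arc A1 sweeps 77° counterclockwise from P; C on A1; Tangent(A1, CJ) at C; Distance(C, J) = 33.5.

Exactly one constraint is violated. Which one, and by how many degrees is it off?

Tangent(A1, CJ) at C — off by 6.30°.

L = (0.00, 0.00) ✓; L.y = 0.00, P.y = 0.00 ✓; |LP| = 44.50 ✓; ∠(BP, PL) = 90.00° ✓; |BP| = 6.400 ✓; bearing(B→C) − bearing(B→P) = 77.00° ✓; |BC| = 6.400 ✓; ∠(BC, CJ) = 96.30° ✗; |CJ| = 33.50 ✓.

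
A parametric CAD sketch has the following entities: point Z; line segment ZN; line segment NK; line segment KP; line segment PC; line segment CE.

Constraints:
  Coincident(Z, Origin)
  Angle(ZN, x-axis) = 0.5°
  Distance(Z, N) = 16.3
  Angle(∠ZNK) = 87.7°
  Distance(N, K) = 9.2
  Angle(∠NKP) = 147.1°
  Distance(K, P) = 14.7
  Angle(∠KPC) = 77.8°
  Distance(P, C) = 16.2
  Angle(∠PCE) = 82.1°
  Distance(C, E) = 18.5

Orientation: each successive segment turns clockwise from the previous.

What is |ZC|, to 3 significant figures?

9.92

Z is at the origin; ZN runs at 0.5° with length 16.3, so N = (16.3, 0.142). ∠ZNK = 87.7° gives NK at -91.8° from the x-axis; with |NK| = 9.2, K = (16.0, -9.05). ∠NKP = 147.1° gives KP at -125° from the x-axis; with |KP| = 14.7, P = (7.64, -21.1). ∠KPC = 77.8° gives PC at 133° from the x-axis; with |PC| = 16.2, C = (-3.43, -9.31). Then |ZC| = |C − Z| = 9.92.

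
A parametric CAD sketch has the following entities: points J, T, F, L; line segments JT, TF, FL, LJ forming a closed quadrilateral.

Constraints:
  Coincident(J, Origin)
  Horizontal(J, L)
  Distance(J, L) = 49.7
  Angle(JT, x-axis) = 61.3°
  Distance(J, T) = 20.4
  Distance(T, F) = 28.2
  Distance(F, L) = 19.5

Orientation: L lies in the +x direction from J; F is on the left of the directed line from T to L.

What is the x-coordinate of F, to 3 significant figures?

37.9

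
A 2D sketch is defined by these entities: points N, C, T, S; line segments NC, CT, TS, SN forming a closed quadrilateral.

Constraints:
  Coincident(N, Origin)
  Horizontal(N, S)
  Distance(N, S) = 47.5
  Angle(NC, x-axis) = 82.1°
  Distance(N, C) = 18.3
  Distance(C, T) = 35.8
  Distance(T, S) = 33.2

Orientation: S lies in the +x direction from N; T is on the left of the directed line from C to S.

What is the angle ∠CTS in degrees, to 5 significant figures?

89.236°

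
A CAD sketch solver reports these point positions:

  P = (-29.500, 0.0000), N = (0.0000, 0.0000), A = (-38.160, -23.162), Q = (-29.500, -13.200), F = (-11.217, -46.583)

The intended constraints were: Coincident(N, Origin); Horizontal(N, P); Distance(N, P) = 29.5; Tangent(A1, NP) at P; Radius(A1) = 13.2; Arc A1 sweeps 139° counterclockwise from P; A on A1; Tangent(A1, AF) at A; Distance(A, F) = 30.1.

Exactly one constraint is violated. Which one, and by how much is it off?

Distance(A, F) = 30.1 — off by 5.60.

N = (0.00, 0.00) ✓; N.y = 0.00, P.y = 0.00 ✓; |NP| = 29.50 ✓; ∠(QP, PN) = 90.00° ✓; |QP| = 13.20 ✓; bearing(Q→A) − bearing(Q→P) = 139.0° ✓; |QA| = 13.20 ✓; ∠(QA, AF) = 90.00° ✓; |AF| = 35.70 ✗.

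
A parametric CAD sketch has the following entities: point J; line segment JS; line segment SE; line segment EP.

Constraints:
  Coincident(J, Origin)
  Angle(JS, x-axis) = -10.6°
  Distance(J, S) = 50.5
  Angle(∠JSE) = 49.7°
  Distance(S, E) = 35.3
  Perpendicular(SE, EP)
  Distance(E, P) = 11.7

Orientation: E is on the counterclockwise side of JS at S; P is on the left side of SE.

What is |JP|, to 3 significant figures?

26.9

J is at the origin; JS runs at -10.6° with length 50.5, so S = 50.5·(cos -10.6°, sin -10.6°) = (49.6, -9.29). ∠JSE = 49.7°, so SE runs at -10.6° + (180° − 49.7°) = 120° from the x-axis; with |SE| = 35.3, E = S + 35.3·(cos 120°, sin 120°) = (32.1, 21.4). SE ⟂ EP; with |EP| = 11.7 on the left of SE, P = E + 11.7·(-0.869, -0.495) = (22.0, 15.6). Then |JP| = |P − J| = 26.9.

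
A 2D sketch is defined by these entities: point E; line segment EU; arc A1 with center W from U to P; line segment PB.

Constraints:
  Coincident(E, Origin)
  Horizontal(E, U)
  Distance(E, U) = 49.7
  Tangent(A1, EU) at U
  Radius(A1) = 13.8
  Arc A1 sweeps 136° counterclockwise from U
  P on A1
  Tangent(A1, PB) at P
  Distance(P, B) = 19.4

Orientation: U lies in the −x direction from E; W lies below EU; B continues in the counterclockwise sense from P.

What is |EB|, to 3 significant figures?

58.6

On A1, U sits at bearing 90° from W; a 136° counterclockwise sweep puts P at bearing 226°, so P = W + 13.8·(cos 226°, sin 226°) = (-59.3, -23.7). A1 meets PB tangentially, so WP is at right angles to PB, so PB runs along (−sin 226°, cos 226°); with |PB| = 19.4, B = (-45.3, -37.2). Then |EB| = |B − E| = 58.6.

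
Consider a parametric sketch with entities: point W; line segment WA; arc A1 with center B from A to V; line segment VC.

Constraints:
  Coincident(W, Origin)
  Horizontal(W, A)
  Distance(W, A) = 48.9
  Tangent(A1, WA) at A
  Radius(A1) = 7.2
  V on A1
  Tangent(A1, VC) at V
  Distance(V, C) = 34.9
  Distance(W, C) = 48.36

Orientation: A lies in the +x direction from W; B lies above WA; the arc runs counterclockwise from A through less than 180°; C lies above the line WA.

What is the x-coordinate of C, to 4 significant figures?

30.37

Checks: W = (0.00, 0.00) ✓; |BV| = 7.200 ✓; ∠(BV, VC) = 90.00° ✓; |VC| = 34.90 ✓; |WC| = 48.36 ✓.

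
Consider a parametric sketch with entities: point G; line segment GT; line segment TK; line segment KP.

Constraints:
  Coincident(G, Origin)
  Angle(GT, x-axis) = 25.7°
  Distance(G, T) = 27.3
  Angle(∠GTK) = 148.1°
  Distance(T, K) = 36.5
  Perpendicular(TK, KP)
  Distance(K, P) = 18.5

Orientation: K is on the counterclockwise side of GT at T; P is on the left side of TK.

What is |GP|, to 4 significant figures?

59.82

G is at the origin; GT runs at 25.7° with length 27.3, so T = 27.3·(cos 25.7°, sin 25.7°) = (24.60, 11.84). ∠GTK = 148.1°, so TK runs at 25.7° + (180° − 148.1°) = 57.60° from the x-axis; with |TK| = 36.5, K = T + 36.5·(cos 57.60°, sin 57.60°) = (44.16, 42.66). TK is perpendicular to KP; with |KP| = 18.5 on the left of TK, P = K + 18.5·(-0.8443, 0.5358) = (28.54, 52.57). Then |GP| = |P − G| = 59.82.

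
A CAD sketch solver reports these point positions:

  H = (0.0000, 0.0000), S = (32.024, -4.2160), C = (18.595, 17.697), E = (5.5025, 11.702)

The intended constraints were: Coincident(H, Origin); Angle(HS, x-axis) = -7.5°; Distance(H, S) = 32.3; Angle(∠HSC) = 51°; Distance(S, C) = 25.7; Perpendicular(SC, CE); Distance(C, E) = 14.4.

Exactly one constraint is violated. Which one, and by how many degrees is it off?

Perpendicular(SC, CE) — off by 6.90°.

H = (0.00, 0.00) ✓; HS at -7.500° ✓; |HS| = 32.30 ✓; ∠HSC = 51.00° ✓; |SC| = 25.70 ✓; ∠(SC, CE) = 83.10° ✗; |CE| = 14.40 ✓.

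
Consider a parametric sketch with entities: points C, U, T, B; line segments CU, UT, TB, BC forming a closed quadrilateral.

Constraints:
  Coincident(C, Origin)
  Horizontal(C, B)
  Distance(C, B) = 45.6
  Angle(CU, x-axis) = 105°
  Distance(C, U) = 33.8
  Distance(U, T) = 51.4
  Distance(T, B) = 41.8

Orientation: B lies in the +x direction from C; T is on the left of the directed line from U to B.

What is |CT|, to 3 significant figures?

59.0

C is at the origin; CB is horizontal with |CB| = 45.6 and B in +x, so B = (45.6, 0). CU runs at 105.0° with |CU| = 33.8, so U = (-8.75, 32.6). T is determined by |UT| = 51.4 and |TB| = 41.8 together: it lies at the intersection of circle(U, 51.4) and circle(B, 41.8). With |UB| = 63.4, the foot of the radical line on UB is 38.8 from U and the perpendicular offset is √(51.4² − 38.8²) = 33.8. Taking the left-of-UB solution: T = (41.9, 41.6).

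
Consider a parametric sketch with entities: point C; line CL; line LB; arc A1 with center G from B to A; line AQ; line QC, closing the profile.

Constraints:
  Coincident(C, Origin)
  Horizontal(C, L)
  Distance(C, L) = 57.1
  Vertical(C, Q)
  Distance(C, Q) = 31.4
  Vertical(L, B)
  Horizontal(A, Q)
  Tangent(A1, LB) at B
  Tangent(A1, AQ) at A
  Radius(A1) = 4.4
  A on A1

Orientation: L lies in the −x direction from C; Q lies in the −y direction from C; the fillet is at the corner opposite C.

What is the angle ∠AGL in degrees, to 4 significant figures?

170.7°

C is at the origin; C and L share the same y with |CL| = 57.1 and L on the −x side, so L = (-57.10, 0.000). C and Q share the same x with |CQ| = 31.4 and Q on the −y side, so Q = (0.000, -31.40). The virtual corner opposite C is at (-57.10, -31.40). Tangency of A1 to LB means the radius GB is perpendicular to LB and the tangent condition forces GA to be normal to AQ, with radius 4.4, so the center G sits 4.4 in from both sides at G = (-52.70, -27.00). That places the tangent points at B = (-57.10, -27.00) on LB and A = (-52.70, -31.40) on AQ. Then cos ∠AGL = GA·GL / (|GA||GL|), giving 170.7°.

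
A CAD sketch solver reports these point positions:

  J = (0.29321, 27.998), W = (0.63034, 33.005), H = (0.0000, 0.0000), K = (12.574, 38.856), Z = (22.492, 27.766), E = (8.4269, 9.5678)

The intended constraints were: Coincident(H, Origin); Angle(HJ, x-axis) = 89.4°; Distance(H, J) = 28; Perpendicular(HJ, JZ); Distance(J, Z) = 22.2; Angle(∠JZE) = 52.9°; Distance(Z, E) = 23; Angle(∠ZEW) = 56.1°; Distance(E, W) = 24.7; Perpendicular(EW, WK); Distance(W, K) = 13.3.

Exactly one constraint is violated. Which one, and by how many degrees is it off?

Perpendicular(EW, WK) — off by 7.70°.

H = (0.00, 0.00) ✓; HJ at 89.40° ✓; |HJ| = 28.00 ✓; ∠(HJ, JZ) = 90.00° ✓; |JZ| = 22.20 ✓; ∠JZE = 52.90° ✓; |ZE| = 23.00 ✓; ∠ZEW = 56.10° ✓; |EW| = 24.70 ✓; ∠(EW, WK) = 82.30° ✗; |WK| = 13.30 ✓.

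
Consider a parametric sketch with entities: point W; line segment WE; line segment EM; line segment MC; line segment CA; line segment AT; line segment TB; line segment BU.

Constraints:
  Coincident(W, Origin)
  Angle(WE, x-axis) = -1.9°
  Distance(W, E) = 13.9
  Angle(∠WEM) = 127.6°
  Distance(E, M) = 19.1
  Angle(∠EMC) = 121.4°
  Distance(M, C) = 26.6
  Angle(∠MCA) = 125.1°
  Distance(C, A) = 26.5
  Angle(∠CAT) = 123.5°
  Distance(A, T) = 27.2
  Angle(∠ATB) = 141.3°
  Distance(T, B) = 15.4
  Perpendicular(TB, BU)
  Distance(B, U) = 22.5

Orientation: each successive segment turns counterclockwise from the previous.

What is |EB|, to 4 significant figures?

47.81

∠CAT = 123.5° gives AT at -139.5° from the x-axis; with |AT| = 27.2, T = (-28.82, 29.05). ∠ATB = 141.3° gives TB at -100.8° from the x-axis; with |TB| = 15.4, B = (-31.70, 13.92). Then |EB| = |B − E| = 47.81.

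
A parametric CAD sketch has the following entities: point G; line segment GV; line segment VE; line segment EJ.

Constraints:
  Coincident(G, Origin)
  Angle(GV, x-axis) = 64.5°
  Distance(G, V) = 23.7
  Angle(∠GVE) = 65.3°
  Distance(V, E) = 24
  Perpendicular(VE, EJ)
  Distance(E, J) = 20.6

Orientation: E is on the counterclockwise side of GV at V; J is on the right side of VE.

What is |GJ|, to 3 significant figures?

44.4

G is at the origin; GV runs at 64.5° with length 23.7, so V = 23.7·(cos 64.5°, sin 64.5°) = (10.2, 21.4). ∠GVE = 65.3°, so VE runs at 64.5° + (180° − 65.3°) = 179° from the x-axis; with |VE| = 24.0, E = V + 24.0·(cos 179°, sin 179°) = (-13.8, 21.7). VE is perpendicular to EJ; with |EJ| = 20.6 on the right of VE, J = E + 20.6·(0.0140, 1.00) = (-13.5, 42.3). Then |GJ| = |J − G| = 44.4.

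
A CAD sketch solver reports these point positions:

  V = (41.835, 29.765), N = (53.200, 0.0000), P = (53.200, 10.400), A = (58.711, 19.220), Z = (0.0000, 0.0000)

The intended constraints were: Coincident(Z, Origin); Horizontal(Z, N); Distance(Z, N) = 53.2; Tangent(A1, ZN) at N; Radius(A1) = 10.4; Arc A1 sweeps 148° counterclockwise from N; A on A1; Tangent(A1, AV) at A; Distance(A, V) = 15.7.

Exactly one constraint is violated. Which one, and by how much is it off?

Distance(A, V) = 15.7 — off by 4.20.

Z = (0.00, 0.00) ✓; Z.y = 0.00, N.y = 0.00 ✓; |ZN| = 53.20 ✓; ∠(PN, NZ) = 90.00° ✓; |PN| = 10.40 ✓; bearing(P→A) − bearing(P→N) = 148.0° ✓; |PA| = 10.40 ✓; ∠(PA, AV) = 90.00° ✓; |AV| = 19.90 ✗.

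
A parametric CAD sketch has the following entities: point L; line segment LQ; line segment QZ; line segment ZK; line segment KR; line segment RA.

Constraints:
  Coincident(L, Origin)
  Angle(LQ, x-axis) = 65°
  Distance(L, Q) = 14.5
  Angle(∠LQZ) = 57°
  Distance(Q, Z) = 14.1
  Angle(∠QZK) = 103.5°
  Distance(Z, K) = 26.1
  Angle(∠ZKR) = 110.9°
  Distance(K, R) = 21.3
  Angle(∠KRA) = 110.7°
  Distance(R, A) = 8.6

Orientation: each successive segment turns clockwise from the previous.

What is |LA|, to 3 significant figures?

23.8

∠ZKR = 110.9° gives KR at 156° from the x-axis; with |KR| = 21.3, R = (-24.2, -8.90). ∠KRA = 110.7° gives RA at 87.1° from the x-axis; with |RA| = 8.6, A = (-23.8, -0.315). Then |LA| = |A − L| = 23.8.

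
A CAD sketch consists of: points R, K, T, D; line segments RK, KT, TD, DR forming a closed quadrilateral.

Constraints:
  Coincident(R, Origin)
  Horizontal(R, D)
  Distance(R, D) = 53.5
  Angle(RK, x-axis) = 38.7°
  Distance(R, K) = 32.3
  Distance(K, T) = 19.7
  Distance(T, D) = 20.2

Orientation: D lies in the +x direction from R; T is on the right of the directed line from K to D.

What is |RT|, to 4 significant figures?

33.51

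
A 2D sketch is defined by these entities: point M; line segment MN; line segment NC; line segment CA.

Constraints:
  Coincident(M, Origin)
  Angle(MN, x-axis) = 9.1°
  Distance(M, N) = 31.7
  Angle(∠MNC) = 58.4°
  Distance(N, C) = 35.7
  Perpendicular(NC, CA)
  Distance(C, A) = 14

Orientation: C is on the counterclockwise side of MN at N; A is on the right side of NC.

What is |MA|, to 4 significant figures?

45.23

M is at the origin; MN runs at 9.1° with length 31.7, so N = 31.7·(cos 9.1°, sin 9.1°) = (31.30, 5.014). ∠MNC = 58.4°, so NC runs at 9.1° + (180° − 58.4°) = 130.7° from the x-axis; with |NC| = 35.7, C = N + 35.7·(cos 130.7°, sin 130.7°) = (8.021, 32.08). NC is perpendicular to CA; with |CA| = 14.0 on the right of NC, A = C + 14.0·(0.7581, 0.6521) = (18.63, 41.21). Then |MA| = |A − M| = 45.23.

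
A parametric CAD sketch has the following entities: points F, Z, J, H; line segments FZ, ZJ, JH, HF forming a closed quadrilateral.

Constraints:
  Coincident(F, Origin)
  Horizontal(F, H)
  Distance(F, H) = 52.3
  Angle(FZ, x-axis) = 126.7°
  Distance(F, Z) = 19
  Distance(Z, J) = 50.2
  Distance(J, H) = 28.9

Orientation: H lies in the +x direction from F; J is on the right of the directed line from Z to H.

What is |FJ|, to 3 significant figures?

32.2

F is at the origin; F and H share the same y with |FH| = 52.3 and H in +x, so H = (52.3, 0). FZ runs at 126.7° with |FZ| = 19.0, so Z = (-11.4, 15.2). J is determined by |ZJ| = 50.2 and |JH| = 28.9 together: it lies at the intersection of circle(Z, 50.2) and circle(H, 28.9). With |ZH| = 65.5, the foot of the radical line on ZH is 45.6 from Z and the perpendicular offset is √(50.2² − 45.6²) = 21.0. Taking the right-of-ZH solution: J = (28.1, -15.8).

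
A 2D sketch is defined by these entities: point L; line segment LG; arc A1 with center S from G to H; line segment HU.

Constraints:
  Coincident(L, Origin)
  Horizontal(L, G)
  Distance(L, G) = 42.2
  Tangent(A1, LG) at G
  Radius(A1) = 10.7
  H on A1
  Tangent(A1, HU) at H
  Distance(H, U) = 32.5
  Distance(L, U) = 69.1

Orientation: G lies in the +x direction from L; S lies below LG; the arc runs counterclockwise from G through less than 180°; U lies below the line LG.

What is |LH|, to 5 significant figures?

38.105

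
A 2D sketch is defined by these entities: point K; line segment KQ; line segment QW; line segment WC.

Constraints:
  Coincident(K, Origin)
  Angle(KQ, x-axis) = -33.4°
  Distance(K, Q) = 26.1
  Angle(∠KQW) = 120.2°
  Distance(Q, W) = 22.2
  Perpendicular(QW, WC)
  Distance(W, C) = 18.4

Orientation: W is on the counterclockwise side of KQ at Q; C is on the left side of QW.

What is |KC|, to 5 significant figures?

35.573

K is at the origin; KQ runs at -33.4° with length 26.1, so Q = 26.1·(cos -33.4°, sin -33.4°) = (21.790, -14.368). ∠KQW = 120.2°, so QW runs at -33.4° + (180° − 120.2°) = 26.400° from the x-axis; with |QW| = 22.2, W = Q + 22.2·(cos 26.400°, sin 26.400°) = (41.674, -4.4966). QW is perpendicular to WC; with |WC| = 18.4 on the left of QW, C = W + 18.4·(-0.44464, 0.89571) = (33.493, 11.984). Then |KC| = |C − K| = 35.573.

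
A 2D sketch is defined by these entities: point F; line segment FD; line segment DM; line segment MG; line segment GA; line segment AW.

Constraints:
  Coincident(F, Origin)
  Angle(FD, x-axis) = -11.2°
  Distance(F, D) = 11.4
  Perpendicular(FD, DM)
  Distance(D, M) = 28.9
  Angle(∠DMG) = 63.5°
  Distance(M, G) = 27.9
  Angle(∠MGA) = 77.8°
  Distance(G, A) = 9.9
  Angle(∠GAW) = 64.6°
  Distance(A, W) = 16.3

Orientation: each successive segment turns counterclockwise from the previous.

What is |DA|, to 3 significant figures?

20.7

F is at the origin; FD runs at -11.2° with length 11.4, so D = (11.2, -2.21). FD is perpendicular to DM, so DM runs at 78.8°; with |DM| = 28.9, M = (16.8, 26.1). ∠DMG = 63.5° gives MG at -165° from the x-axis; with |MG| = 27.9, G = (-10.1, 18.8). ∠MGA = 77.8° gives GA at -62.5° from the x-axis; with |GA| = 9.9, A = (-5.54, 9.99). Then |DA| = |A − D| = 20.7.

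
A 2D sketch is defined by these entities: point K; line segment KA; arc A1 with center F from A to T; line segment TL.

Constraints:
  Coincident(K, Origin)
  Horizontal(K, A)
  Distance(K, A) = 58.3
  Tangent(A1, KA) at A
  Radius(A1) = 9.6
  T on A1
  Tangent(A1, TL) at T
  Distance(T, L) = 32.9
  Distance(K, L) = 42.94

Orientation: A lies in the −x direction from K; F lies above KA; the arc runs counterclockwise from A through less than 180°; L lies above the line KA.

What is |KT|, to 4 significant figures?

50.80

K is at the origin; K and A share the same y with |KA| = 58.3 and A on the −x side, so A = (-58.30, 0.000). The tangent condition forces FA to be normal to KA, so F = A + (0, 9.6) = (-58.30, 9.600). Since FT ⟂ TL (tangency), |FL| = √(9.6² + 32.9²) = 34.27 regardless of where T sits on A1. So L lies on both circle(K, 42.94) and circle(F, 34.27); the above-KA intersection is L = (-30.74, 29.98). T is the foot of the tangent from L: T = (-50.66, 3.789).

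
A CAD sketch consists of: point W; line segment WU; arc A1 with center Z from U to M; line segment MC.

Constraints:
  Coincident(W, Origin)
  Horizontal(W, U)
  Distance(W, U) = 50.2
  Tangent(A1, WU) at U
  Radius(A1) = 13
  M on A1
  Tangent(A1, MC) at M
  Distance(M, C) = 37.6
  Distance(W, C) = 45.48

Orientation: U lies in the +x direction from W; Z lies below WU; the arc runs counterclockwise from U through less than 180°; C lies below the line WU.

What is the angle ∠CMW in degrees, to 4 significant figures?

72.46°

W is at the origin; WU is horizontal with |WU| = 50.2 and U on the +x side, so U = (50.20, 0.000). A1 meets WU tangentially, so ZU is at right angles to WU, so Z = U + (0, -13) = (50.20, -13.00). Since ZM ⟂ MC (tangency), |ZC| = √(13.0² + 37.6²) = 39.78 regardless of where M sits on A1. So C lies on both circle(W, 45.48) and circle(Z, 39.78); the below-WU intersection is C = (21.20, -40.24). M is the foot of the tangent from C: M = (38.69, -6.952).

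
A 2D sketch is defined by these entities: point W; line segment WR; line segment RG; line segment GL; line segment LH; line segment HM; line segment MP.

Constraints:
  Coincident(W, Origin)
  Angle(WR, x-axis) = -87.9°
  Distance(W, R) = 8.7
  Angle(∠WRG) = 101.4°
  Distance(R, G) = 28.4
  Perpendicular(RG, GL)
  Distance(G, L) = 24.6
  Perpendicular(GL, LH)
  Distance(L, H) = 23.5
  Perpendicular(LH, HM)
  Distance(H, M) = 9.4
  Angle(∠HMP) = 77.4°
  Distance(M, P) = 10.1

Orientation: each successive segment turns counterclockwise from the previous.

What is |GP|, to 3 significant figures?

22.1

W is at the origin; WR runs at -87.9° with length 8.7, so R = (0.319, -8.69). ∠WRG = 101.4° gives RG at -9.30° from the x-axis; with |RG| = 28.4, G = (28.3, -13.3). The perpendicularity gives GL at right angles to RG, so GL runs at 80.7°; with |GL| = 24.6, L = (32.3, 11.0). The perpendicularity gives LH at right angles to GL, so LH runs at 171°; with |LH| = 23.5, H = (9.13, 14.8). LH is perpendicular to HM, so HM runs at -99.3°; with |HM| = 9.4, M = (7.61, 5.51). ∠HMP = 77.4° gives MP at 3.30° from the x-axis; with |MP| = 10.1, P = (17.7, 6.10). Then |GP| = |P − G| = 22.1.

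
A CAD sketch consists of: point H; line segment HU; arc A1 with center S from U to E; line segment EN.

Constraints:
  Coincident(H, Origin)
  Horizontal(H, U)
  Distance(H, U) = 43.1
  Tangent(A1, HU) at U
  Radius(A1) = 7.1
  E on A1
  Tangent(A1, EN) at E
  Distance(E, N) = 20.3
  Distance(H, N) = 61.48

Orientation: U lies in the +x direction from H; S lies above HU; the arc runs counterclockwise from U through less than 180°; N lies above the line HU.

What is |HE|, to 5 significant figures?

49.992

Checks: |SE| = 7.100 ✓; ∠(SE, EN) = 90.00° ✓; |EN| = 20.30 ✓; |HN| = 61.48 ✓.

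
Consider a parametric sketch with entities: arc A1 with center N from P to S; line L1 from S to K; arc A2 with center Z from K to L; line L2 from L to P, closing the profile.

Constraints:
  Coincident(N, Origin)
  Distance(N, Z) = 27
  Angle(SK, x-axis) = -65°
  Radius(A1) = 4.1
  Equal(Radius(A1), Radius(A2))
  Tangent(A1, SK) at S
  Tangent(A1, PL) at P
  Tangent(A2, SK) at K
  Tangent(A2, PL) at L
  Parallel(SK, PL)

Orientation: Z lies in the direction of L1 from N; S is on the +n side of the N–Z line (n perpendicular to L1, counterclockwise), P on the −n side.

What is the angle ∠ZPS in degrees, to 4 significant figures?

81.37°

N is at the origin and Z lies 27.0 along u from N, so Z = 27.0·u = (11.41, -24.47). Tangency of A1 to both parallel lines with radius 4.1 puts S and P at N ± 4.1·n: S = (3.716, 1.733), P = (-3.716, -1.733). Then cos ∠ZPS = PZ·PS / (|PZ||PS|), giving 81.37°.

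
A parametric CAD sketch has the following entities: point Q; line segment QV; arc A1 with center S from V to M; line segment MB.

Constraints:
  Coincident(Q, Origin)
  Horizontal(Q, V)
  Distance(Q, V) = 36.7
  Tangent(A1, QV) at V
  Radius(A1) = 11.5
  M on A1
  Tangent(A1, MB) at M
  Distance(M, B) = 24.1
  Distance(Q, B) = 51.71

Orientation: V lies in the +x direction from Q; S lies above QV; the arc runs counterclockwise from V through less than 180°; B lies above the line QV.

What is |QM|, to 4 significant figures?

49.77

Q is at the origin; QV is horizontal with |QV| = 36.7 and V on the +x side, so V = (36.70, 0.000). The tangent condition forces SV to be normal to QV, so S = V + (0, 11.5) = (36.70, 11.50). Since SM ⟂ MB (tangency), |SB| = √(11.5² + 24.1²) = 26.70 regardless of where M sits on A1. So B lies on both circle(Q, 51.71) and circle(S, 26.70); the above-QV intersection is B = (34.91, 38.14). M is the foot of the tangent from B: M = (46.72, 17.14).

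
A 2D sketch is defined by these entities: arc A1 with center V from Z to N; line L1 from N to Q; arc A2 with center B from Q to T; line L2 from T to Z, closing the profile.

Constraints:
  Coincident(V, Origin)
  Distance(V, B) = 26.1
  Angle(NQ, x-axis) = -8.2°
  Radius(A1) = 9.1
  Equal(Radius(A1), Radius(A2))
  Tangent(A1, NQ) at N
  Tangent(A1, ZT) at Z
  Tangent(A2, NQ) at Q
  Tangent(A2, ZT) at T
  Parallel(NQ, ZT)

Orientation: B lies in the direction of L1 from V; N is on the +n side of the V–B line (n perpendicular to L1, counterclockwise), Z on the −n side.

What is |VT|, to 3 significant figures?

27.6

The slot axis is L1's direction at -8.2°, so u = (cos -8.2°, sin -8.2°) = (0.990, -0.143) and n = (−sin -8.2°, cos -8.2°) = (0.143, 0.990). V is at the origin and B lies 26.1 along u from V, so B = 26.1·u = (25.8, -3.72). Tangency of A1 to both parallel lines with radius 9.1 puts N and Z at V ± 9.1·n: N = (1.30, 9.01), Z = (-1.30, -9.01). Equal radii place Q and T the same way about B: Q = B + 9.1·n = (27.1, 5.28), T = B − 9.1·n = (24.5, -12.7). Then |VT| = |T − V| = 27.6.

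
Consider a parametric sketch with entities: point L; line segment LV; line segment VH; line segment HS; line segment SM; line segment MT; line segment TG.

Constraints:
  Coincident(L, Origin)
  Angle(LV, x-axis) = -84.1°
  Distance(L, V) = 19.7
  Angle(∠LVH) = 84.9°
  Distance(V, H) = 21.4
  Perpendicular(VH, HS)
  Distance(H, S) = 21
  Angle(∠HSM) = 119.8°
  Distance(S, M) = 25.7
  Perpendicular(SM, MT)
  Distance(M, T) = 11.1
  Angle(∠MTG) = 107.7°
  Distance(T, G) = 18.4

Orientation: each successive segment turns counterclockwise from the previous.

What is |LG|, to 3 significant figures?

10.0

SM ⟂ MT, so MT runs at -109°; with |MT| = 11.1, T = (-8.88, 2.88). ∠MTG = 107.7° gives TG at -36.5° from the x-axis; with |TG| = 18.4, G = (5.91, -8.07). Then |LG| = |G − L| = 10.0.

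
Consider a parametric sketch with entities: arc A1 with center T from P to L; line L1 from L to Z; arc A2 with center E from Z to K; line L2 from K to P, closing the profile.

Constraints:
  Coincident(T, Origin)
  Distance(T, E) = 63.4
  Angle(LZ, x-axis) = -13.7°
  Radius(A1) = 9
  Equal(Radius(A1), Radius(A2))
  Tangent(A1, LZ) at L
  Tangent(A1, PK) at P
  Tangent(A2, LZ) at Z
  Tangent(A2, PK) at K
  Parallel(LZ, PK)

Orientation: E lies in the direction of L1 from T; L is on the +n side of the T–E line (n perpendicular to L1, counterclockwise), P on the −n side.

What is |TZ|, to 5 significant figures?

64.036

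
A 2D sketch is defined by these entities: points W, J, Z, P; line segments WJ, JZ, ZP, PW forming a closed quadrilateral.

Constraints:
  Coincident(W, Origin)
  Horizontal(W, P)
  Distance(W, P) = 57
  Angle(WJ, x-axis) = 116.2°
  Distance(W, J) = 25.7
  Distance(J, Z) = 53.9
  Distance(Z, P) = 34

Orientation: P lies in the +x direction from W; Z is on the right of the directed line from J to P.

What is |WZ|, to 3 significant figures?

30.6

W is at the origin; W and P share the same y with |WP| = 57.0 and P in +x, so P = (57.0, 0). WJ runs at 116.2° with |WJ| = 25.7, so J = (-11.3, 23.1). Z is determined by |JZ| = 53.9 and |ZP| = 34.0 together: it lies at the intersection of circle(J, 53.9) and circle(P, 34.0). With |JP| = 72.1, the foot of the radical line on JP is 48.2 from J and the perpendicular offset is √(53.9² − 48.2²) = 24.1. Taking the right-of-JP solution: Z = (26.6, -15.2).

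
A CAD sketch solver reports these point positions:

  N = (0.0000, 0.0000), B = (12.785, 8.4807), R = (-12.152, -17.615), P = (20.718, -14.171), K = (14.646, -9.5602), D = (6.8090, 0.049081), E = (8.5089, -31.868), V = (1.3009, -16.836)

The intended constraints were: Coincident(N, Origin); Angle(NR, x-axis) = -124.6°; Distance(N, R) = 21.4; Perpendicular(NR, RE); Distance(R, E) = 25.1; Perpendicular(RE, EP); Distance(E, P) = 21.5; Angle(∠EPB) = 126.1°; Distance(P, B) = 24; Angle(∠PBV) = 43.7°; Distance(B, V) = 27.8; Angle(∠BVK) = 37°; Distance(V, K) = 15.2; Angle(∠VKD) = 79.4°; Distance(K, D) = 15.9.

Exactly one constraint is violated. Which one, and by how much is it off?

Distance(K, D) = 15.9 — off by 3.50.

N = (0.00, 0.00) ✓; NR at -124.6° ✓; |NR| = 21.40 ✓; ∠(NR, RE) = 90.00° ✓; |RE| = 25.10 ✓; ∠(RE, EP) = 90.00° ✓; |EP| = 21.50 ✓; ∠EPB = 126.1° ✓; |PB| = 24.00 ✓; ∠PBV = 43.70° ✓; |BV| = 27.80 ✓; ∠BVK = 37.00° ✓; |VK| = 15.20 ✓; ∠VKD = 79.40° ✓; |KD| = 12.40 ✗.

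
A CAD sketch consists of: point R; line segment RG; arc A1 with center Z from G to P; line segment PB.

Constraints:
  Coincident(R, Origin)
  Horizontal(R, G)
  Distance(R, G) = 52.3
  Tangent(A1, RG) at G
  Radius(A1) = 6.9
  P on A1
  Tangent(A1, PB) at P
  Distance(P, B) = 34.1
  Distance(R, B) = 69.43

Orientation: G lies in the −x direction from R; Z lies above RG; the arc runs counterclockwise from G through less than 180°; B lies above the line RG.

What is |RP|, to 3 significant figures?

46.6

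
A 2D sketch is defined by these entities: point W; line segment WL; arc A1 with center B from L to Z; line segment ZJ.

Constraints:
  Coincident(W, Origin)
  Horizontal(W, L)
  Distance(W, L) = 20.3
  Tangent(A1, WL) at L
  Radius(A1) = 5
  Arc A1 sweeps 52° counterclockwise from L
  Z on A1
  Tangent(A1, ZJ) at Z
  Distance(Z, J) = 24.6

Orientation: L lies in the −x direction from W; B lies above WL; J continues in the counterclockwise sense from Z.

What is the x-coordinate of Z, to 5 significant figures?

-16.360

W is at the origin; WL is horizontal with |WL| = 20.3 and L on the −x side, so L = (-20.300, 0.0000). A1 meets WL tangentially, so BL is at right angles to WL, so B = L + (0, 5) = (-20.300, 5.0000). On A1, L sits at bearing -90° from B; a 52° counterclockwise sweep puts Z at bearing -38°, so Z = B + 5.0·(cos -38°, sin -38°) = (-16.360, 1.9217). So Z.x = -16.360.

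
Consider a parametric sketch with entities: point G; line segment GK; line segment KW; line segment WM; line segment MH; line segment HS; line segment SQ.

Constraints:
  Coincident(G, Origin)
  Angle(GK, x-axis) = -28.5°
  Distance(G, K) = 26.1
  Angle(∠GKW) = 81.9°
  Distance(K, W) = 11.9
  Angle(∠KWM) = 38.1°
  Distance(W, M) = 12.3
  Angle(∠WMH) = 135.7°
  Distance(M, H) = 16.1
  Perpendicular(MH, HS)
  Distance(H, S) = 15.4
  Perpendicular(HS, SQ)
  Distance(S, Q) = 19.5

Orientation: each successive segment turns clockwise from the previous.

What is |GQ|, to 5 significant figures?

33.386

MH is perpendicular to HS, so HS runs at -42.800°; with |HS| = 15.4, S = (37.759, -8.3619). HS is perpendicular to SQ, so SQ runs at -132.80°; with |SQ| = 19.5, Q = (24.509, -22.670). Then |GQ| = |Q − G| = 33.386.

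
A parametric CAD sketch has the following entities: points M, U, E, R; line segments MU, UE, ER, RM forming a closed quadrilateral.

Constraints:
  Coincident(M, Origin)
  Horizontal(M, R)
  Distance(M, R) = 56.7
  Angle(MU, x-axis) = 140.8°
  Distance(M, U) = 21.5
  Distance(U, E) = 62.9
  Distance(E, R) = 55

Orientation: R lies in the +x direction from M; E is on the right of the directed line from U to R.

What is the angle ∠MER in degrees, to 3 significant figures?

69.5°

M is at the origin; M and R share the same y with |MR| = 56.7 and R in +x, so R = (56.7, 0). MU runs at 140.8° with |MU| = 21.5, so U = (-16.7, 13.6). E is determined by |UE| = 62.9 and |ER| = 55.0 together: it lies at the intersection of circle(U, 62.9) and circle(R, 55.0). With |UR| = 74.6, the foot of the radical line on UR is 43.5 from U and the perpendicular offset is √(62.9² − 43.5²) = 45.4. Taking the right-of-UR solution: E = (17.9, -39.0).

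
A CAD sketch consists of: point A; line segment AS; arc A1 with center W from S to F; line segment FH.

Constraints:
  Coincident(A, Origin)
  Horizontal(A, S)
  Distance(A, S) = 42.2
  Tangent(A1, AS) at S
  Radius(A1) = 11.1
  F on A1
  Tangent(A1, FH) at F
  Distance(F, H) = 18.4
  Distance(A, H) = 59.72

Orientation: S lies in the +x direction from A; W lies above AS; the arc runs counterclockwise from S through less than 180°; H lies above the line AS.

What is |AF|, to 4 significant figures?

54.63

A is at the origin; AS is horizontal with |AS| = 42.2 and S on the +x side, so S = (42.20, 0.000). Tangency of A1 to AS means the radius WS is perpendicular to AS, so W = S + (0, 11.1) = (42.20, 11.10). Since WF ⟂ FH (tangency), |WH| = √(11.1² + 18.4²) = 21.49 regardless of where F sits on A1. So H lies on both circle(A, 59.72) and circle(W, 21.49); the above-AS intersection is H = (51.31, 30.56). F is the foot of the tangent from H: F = (53.24, 12.27).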